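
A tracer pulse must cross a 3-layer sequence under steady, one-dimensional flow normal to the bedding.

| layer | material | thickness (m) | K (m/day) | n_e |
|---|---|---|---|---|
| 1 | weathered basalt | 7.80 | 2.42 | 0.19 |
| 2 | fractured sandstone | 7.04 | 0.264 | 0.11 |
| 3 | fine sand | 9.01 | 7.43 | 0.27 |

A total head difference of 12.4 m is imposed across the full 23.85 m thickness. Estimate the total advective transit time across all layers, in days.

With flow normal to the layers, continuity requires the same specific discharge q through every layer.
Σ(b_i/K_i) = 7.80/2.42 + 7.04/0.264 + 9.01/7.43 = 31.10 d.
q = Δh / Σ(b_i/K_i) = 12.4 / 31.10 = 0.3987 m/day.
In each layer the seepage velocity is v_i = q/n_i, so the layer transit time is t_i = b_i·n_i / q:
  layer 1 (weathered basalt): t_1 = 7.80 × 0.19 / 0.3987 = 3.717 d
  layer 2 (fractured sandstone): t_2 = 7.04 × 0.11 / 0.3987 = 1.942 d
  layer 3 (fine sand): t_3 = 9.01 × 0.27 / 0.3987 = 6.102 d
Total t = Σ t_i = 11.76 days.

11.8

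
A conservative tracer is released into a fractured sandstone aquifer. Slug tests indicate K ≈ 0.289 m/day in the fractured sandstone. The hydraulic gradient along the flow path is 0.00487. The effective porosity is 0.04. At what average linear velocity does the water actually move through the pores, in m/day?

Hydraulic gradient i = 0.00487.
Darcy flux q = K · i = 0.2890 × 0.004870 = 0.001407 m/day.
Seepage velocity v = q / n_e = 0.001407 / 0.04 = 0.03519 m/day.

0.0352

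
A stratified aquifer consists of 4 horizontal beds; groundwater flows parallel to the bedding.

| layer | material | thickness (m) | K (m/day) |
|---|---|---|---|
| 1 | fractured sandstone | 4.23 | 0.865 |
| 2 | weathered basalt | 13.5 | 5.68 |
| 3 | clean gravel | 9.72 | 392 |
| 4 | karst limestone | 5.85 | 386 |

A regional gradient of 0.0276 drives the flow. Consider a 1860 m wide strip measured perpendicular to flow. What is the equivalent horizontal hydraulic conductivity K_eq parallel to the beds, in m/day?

185

Flow is parallel to layering, so each bed carries its own Darcy discharge and the transmissivities add.
Σ(K_i·b_i) = 0.865×4.23 + 5.68×13.5 + 392×9.72 + 386×5.85 = 6149 m²/day.
Total thickness b = 33.30 m, so K_eq = Σ(K_i·b_i)/b = 184.6 m/day.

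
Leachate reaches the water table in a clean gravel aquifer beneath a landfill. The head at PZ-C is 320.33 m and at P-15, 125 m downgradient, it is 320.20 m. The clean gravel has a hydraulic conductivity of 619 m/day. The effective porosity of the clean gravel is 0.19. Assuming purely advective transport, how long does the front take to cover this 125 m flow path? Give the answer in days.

Hydraulic gradient i = (320.33 − 320.20) / 125 = 0.13 / 125 = 0.001040.
Darcy flux q = K · i = 619.0 × 0.001040 = 0.6438 m/day.
Seepage velocity v = q / n_e = 0.6438 / 0.19 = 3.388 m/day.
Travel time t = L / v = 125 / 3.388 = 36.89 days.

36.9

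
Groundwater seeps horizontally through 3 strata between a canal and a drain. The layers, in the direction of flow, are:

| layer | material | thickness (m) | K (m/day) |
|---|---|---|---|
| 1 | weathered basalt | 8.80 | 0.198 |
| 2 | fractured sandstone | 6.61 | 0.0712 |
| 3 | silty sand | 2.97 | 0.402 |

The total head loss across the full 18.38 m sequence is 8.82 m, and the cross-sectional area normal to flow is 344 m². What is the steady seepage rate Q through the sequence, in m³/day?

21.0

Flow is perpendicular to layering, so the layers act in series and the equivalent K is the thickness-weighted harmonic mean.
Total thickness L = 8.80 + 6.61 + 2.97 = 18.38 m.
Σ(b_i/K_i) = 8.80/0.198 + 6.61/0.0712 + 2.97/0.402 = 144.7 d.
K_eq = L / Σ(b_i/K_i) = 18.38 / 144.7 = 0.1270 m/day.
Q = K_eq · A · (Δh/L) = 0.1270 × 344 × (8.82/18.38) = 20.97 m³/day.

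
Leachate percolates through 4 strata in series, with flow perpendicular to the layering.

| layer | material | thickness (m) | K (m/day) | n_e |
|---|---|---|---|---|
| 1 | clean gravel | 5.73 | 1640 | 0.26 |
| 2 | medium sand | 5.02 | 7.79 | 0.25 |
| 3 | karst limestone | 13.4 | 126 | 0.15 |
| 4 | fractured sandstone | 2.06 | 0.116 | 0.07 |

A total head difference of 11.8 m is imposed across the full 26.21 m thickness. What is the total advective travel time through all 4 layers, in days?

7.69

With flow normal to the layers, continuity requires the same specific discharge q through every layer.
Σ(b_i/K_i) = 5.73/1640 + 5.02/7.79 + 13.4/126 + 2.06/0.116 = 18.51 d.
q = Δh / Σ(b_i/K_i) = 11.8 / 18.51 = 0.6374 m/day.
In each layer the seepage velocity is v_i = q/n_i, so the layer transit time is t_i = b_i·n_i / q:
  layer 1 (clean gravel): t_1 = 5.73 × 0.26 / 0.6374 = 2.337 d
  layer 2 (medium sand): t_2 = 5.02 × 0.25 / 0.6374 = 1.969 d
  layer 3 (karst limestone): t_3 = 13.4 × 0.15 / 0.6374 = 3.153 d
  layer 4 (fractured sandstone): t_4 = 2.06 × 0.07 / 0.6374 = 0.2262 d
Total t = Σ t_i = 7.686 days.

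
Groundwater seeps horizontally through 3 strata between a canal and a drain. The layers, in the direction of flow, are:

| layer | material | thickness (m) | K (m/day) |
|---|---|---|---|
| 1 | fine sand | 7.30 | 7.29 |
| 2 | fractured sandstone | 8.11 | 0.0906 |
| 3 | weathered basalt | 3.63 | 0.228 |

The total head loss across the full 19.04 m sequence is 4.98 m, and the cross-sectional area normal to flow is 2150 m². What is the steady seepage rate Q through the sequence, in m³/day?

101

Flow is perpendicular to layering, so the layers act in series and the equivalent K is the thickness-weighted harmonic mean.
Total thickness L = 7.30 + 8.11 + 3.63 = 19.04 m.
Σ(b_i/K_i) = 7.30/7.29 + 8.11/0.0906 + 3.63/0.228 = 106.4 d.
K_eq = L / Σ(b_i/K_i) = 19.04 / 106.4 = 0.1789 m/day.
Q = K_eq · A · (Δh/L) = 0.1789 × 2150 × (4.98/19.04) = 100.6 m³/day.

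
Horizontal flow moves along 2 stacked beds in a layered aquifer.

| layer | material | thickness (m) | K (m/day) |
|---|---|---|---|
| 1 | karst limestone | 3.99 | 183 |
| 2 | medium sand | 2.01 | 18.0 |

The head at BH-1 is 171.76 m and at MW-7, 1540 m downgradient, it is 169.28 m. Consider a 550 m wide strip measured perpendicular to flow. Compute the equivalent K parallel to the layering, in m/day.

Flow is parallel to layering, so each bed carries its own Darcy discharge and the transmissivities add.
Σ(K_i·b_i) = 183×3.99 + 18.0×2.01 = 766.4 m²/day.
Total thickness b = 6.000 m, so K_eq = Σ(K_i·b_i)/b = 127.7 m/day.

128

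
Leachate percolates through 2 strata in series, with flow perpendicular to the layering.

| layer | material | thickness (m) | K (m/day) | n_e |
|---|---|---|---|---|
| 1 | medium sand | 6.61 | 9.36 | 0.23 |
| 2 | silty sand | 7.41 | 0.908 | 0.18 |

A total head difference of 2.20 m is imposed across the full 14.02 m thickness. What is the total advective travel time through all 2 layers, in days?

11.5

With flow normal to the layers, continuity requires the same specific discharge q through every layer.
Σ(b_i/K_i) = 6.61/9.36 + 7.41/0.908 = 8.867 d.
q = Δh / Σ(b_i/K_i) = 2.20 / 8.867 = 0.2481 m/day.
In each layer the seepage velocity is v_i = q/n_i, so the layer transit time is t_i = b_i·n_i / q:
  layer 1 (medium sand): t_1 = 6.61 × 0.23 / 0.2481 = 6.127 d
  layer 2 (silty sand): t_2 = 7.41 × 0.18 / 0.2481 = 5.376 d
Total t = Σ t_i = 11.50 days.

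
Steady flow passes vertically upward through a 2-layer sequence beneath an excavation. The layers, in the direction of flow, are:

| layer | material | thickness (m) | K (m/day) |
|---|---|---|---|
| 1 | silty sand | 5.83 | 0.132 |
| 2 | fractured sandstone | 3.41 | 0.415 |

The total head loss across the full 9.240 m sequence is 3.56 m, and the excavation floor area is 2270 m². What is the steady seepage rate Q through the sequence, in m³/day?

154

Flow is perpendicular to layering, so the layers act in series and the equivalent K is the thickness-weighted harmonic mean.
Total thickness L = 5.83 + 3.41 = 9.240 m.
Σ(b_i/K_i) = 5.83/0.132 + 3.41/0.415 = 52.38 d.
K_eq = L / Σ(b_i/K_i) = 9.240 / 52.38 = 0.1764 m/day.
Q = K_eq · A · (Δh/L) = 0.1764 × 2270 × (3.56/9.240) = 154.3 m³/day.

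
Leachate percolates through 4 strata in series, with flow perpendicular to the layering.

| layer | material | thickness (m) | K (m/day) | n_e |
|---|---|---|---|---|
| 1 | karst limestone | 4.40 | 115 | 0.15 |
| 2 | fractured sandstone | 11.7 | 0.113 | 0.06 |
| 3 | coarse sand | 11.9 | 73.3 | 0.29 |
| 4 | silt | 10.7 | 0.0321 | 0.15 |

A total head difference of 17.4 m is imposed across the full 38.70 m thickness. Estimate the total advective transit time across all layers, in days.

161

With flow normal to the layers, continuity requires the same specific discharge q through every layer.
Σ(b_i/K_i) = 4.40/115 + 11.7/0.113 + 11.9/73.3 + 10.7/0.0321 = 437.1 d.
q = Δh / Σ(b_i/K_i) = 17.4 / 437.1 = 0.03981 m/day.
In each layer the seepage velocity is v_i = q/n_i, so the layer transit time is t_i = b_i·n_i / q:
  layer 1 (karst limestone): t_1 = 4.40 × 0.15 / 0.03981 = 16.58 d
  layer 2 (fractured sandstone): t_2 = 11.7 × 0.06 / 0.03981 = 17.63 d
  layer 3 (coarse sand): t_3 = 11.9 × 0.29 / 0.03981 = 86.69 d
  layer 4 (silt): t_4 = 10.7 × 0.15 / 0.03981 = 40.32 d
Total t = Σ t_i = 161.2 days.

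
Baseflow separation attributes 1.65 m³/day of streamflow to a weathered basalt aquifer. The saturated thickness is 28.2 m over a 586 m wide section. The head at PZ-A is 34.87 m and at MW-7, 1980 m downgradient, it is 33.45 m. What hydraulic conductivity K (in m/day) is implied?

Cross-sectional area A = 586 × 28.2 = 16525 m².
Hydraulic gradient i = (34.87 − 33.45) / 1980 = 1.42 / 1980 = 0.0007172.
From Q = K·A·i, K = Q / (A·i) = 1.65 / (16525 × 0.0007172) = 0.1392 m/day.

0.139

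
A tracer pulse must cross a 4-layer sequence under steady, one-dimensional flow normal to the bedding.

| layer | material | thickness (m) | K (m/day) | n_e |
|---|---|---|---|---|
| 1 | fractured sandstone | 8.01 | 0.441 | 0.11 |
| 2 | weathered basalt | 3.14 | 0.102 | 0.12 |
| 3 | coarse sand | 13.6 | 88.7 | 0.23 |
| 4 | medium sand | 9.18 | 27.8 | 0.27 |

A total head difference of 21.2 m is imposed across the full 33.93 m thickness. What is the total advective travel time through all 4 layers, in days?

With flow normal to the layers, continuity requires the same specific discharge q through every layer.
Σ(b_i/K_i) = 8.01/0.441 + 3.14/0.102 + 13.6/88.7 + 9.18/27.8 = 49.43 d.
q = Δh / Σ(b_i/K_i) = 21.2 / 49.43 = 0.4289 m/day.
In each layer the seepage velocity is v_i = q/n_i, so the layer transit time is t_i = b_i·n_i / q:
  layer 1 (fractured sandstone): t_1 = 8.01 × 0.11 / 0.4289 = 2.054 d
  layer 2 (weathered basalt): t_2 = 3.14 × 0.12 / 0.4289 = 0.8786 d
  layer 3 (coarse sand): t_3 = 13.6 × 0.23 / 0.4289 = 7.293 d
  layer 4 (medium sand): t_4 = 9.18 × 0.27 / 0.4289 = 5.779 d
Total t = Σ t_i = 16.01 days.

16.0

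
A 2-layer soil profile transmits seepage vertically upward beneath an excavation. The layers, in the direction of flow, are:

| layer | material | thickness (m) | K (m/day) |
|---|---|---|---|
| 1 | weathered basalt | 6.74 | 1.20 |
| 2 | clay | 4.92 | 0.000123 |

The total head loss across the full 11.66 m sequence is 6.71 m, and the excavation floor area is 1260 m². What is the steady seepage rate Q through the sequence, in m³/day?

0.211

Flow is perpendicular to layering, so the layers act in series and the equivalent K is the thickness-weighted harmonic mean.
Total thickness L = 6.74 + 4.92 = 11.66 m.
Σ(b_i/K_i) = 6.74/1.20 + 4.92/0.000123 = 40006 d.
K_eq = L / Σ(b_i/K_i) = 11.66 / 40006 = 0.0002915 m/day.
Q = K_eq · A · (Δh/L) = 0.0002915 × 1260 × (6.71/11.66) = 0.2113 m³/day.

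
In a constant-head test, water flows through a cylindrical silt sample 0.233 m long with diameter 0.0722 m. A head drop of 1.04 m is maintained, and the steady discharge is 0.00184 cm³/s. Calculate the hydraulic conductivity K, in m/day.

Cross-sectional area A = π·(d/2)² = π × (0.0722/2)² = 0.004094 m².
Convert discharge: 0.00184 cm³/s = 1.840e-09 m³/s.
Darcy's law rearranged: K = Q·L / (A·Δh) = 1.840e-09 × 0.233 / (0.004094 × 1.04) = 1.007e-07 m/s = 0.008699 m/day.

0.00870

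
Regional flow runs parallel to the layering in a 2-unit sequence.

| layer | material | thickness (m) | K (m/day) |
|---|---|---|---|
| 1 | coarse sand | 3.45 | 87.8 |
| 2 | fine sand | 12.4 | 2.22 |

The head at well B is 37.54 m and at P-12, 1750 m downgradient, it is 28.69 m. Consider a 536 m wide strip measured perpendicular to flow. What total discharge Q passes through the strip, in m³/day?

Flow is parallel to layering, so each bed carries its own Darcy discharge and the transmissivities add.
Σ(K_i·b_i) = 87.8×3.45 + 2.22×12.4 = 330.4 m²/day.
Hydraulic gradient i = (37.54 − 28.69) / 1750 = 8.85 / 1750 = 0.005057.
Q = Σ(K_i·b_i) · W · i = 330.4 × 536 × 0.005057 = 895.7 m³/day.

896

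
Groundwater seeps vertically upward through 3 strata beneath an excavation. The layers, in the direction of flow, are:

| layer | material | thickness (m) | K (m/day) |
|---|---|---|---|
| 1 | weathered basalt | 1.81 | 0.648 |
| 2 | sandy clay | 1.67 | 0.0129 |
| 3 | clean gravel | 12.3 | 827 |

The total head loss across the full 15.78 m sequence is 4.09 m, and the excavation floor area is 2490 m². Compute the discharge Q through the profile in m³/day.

Flow is perpendicular to layering, so the layers act in series and the equivalent K is the thickness-weighted harmonic mean.
Total thickness L = 1.81 + 1.67 + 12.3 = 15.78 m.
Σ(b_i/K_i) = 1.81/0.648 + 1.67/0.0129 + 12.3/827 = 132.3 d.
K_eq = L / Σ(b_i/K_i) = 15.78 / 132.3 = 0.1193 m/day.
Q = K_eq · A · (Δh/L) = 0.1193 × 2490 × (4.09/15.78) = 77.00 m³/day.

77.0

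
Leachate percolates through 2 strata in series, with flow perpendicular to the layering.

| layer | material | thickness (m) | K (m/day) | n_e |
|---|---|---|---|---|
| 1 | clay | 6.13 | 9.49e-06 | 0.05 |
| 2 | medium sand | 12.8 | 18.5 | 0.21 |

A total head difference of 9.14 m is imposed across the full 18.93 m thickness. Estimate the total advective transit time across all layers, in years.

579

With flow normal to the layers, continuity requires the same specific discharge q through every layer.
Σ(b_i/K_i) = 6.13/9.49e-06 + 12.8/18.5 = 6.459e+05 d.
q = Δh / Σ(b_i/K_i) = 9.14 / 6.459e+05 = 1.415e-05 m/day.
In each layer the seepage velocity is v_i = q/n_i, so the layer transit time is t_i = b_i·n_i / q:
  layer 1 (clay): t_1 = 6.13 × 0.05 / 1.415e-05 = 21661 d
  layer 2 (medium sand): t_2 = 12.8 × 0.21 / 1.415e-05 = 1.900e+05 d
Total t = Σ t_i = 2.116e+05 days = 579.4 years.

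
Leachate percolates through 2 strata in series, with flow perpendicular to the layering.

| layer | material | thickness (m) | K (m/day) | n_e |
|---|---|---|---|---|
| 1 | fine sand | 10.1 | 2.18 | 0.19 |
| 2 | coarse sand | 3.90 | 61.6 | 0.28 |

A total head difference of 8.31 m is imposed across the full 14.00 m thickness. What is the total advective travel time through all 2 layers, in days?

1.70

With flow normal to the layers, continuity requires the same specific discharge q through every layer.
Σ(b_i/K_i) = 10.1/2.18 + 3.90/61.6 = 4.696 d.
q = Δh / Σ(b_i/K_i) = 8.31 / 4.696 = 1.769 m/day.
In each layer the seepage velocity is v_i = q/n_i, so the layer transit time is t_i = b_i·n_i / q:
  layer 1 (fine sand): t_1 = 10.1 × 0.19 / 1.769 = 1.085 d
  layer 2 (coarse sand): t_2 = 3.90 × 0.28 / 1.769 = 0.6171 d
Total t = Σ t_i = 1.702 days.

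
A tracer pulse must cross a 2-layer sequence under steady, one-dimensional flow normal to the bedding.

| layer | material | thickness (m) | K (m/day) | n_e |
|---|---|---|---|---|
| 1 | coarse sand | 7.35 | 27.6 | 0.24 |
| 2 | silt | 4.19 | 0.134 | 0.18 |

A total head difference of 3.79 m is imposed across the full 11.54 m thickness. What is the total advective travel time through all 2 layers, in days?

With flow normal to the layers, continuity requires the same specific discharge q through every layer.
Σ(b_i/K_i) = 7.35/27.6 + 4.19/0.134 = 31.53 d.
q = Δh / Σ(b_i/K_i) = 3.79 / 31.53 = 0.1202 m/day.
In each layer the seepage velocity is v_i = q/n_i, so the layer transit time is t_i = b_i·n_i / q:
  layer 1 (coarse sand): t_1 = 7.35 × 0.24 / 0.1202 = 14.68 d
  layer 2 (silt): t_2 = 4.19 × 0.18 / 0.1202 = 6.275 d
Total t = Σ t_i = 20.95 days.

21.0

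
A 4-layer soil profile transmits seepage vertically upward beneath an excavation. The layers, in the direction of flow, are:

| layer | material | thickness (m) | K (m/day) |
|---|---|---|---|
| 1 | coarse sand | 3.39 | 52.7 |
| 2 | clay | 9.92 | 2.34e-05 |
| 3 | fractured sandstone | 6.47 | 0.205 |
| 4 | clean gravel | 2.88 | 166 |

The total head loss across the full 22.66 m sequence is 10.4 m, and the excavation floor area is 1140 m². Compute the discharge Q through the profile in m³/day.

0.0280

Flow is perpendicular to layering, so the layers act in series and the equivalent K is the thickness-weighted harmonic mean.
Total thickness L = 3.39 + 9.92 + 6.47 + 2.88 = 22.66 m.
Σ(b_i/K_i) = 3.39/52.7 + 9.92/2.34e-05 + 6.47/0.205 + 2.88/166 = 4.240e+05 d.
K_eq = L / Σ(b_i/K_i) = 22.66 / 4.240e+05 = 5.345e-05 m/day.
Q = K_eq · A · (Δh/L) = 5.345e-05 × 1140 × (10.4/22.66) = 0.02796 m³/day.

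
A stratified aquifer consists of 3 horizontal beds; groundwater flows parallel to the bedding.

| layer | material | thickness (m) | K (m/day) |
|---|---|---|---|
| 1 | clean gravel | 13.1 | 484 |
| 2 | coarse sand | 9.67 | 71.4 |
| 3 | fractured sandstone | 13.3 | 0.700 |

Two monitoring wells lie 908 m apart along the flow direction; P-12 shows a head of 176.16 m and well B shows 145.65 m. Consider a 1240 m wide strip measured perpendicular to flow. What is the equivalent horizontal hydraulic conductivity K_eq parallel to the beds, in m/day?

195

Flow is parallel to layering, so each bed carries its own Darcy discharge and the transmissivities add.
Σ(K_i·b_i) = 484×13.1 + 71.4×9.67 + 0.700×13.3 = 7040 m²/day.
Total thickness b = 36.07 m, so K_eq = Σ(K_i·b_i)/b = 195.2 m/day.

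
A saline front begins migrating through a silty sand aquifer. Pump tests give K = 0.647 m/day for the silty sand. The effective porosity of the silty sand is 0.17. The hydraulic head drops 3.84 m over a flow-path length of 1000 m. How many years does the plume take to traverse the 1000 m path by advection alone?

187

Hydraulic gradient i = Δh / L = 3.84 / 1000 = 0.003840.
Darcy flux q = K · i = 0.6470 × 0.003840 = 0.002484 m/day.
Seepage velocity v = q / n_e = 0.002484 / 0.17 = 0.01461 m/day.
Travel time t = L / v = 1000 / 0.01461 = 68425 days = 187.3 years.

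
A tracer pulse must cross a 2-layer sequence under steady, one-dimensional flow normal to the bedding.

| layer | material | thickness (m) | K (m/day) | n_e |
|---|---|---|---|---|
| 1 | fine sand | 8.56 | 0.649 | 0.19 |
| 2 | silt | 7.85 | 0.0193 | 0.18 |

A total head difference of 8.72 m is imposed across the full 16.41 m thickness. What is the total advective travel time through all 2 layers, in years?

0.401

With flow normal to the layers, continuity requires the same specific discharge q through every layer.
Σ(b_i/K_i) = 8.56/0.649 + 7.85/0.0193 = 419.9 d.
q = Δh / Σ(b_i/K_i) = 8.72 / 419.9 = 0.02077 m/day.
In each layer the seepage velocity is v_i = q/n_i, so the layer transit time is t_i = b_i·n_i / q:
  layer 1 (fine sand): t_1 = 8.56 × 0.19 / 0.02077 = 78.32 d
  layer 2 (silt): t_2 = 7.85 × 0.18 / 0.02077 = 68.05 d
Total t = Σ t_i = 146.4 days = 0.4007 years.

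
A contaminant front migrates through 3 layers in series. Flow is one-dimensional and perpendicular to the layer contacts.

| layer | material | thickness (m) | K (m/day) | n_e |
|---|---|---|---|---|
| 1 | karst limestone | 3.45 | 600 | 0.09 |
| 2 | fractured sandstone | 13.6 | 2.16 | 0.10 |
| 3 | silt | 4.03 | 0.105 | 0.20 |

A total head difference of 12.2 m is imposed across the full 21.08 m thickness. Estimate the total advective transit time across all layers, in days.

9.07

With flow normal to the layers, continuity requires the same specific discharge q through every layer.
Σ(b_i/K_i) = 3.45/600 + 13.6/2.16 + 4.03/0.105 = 44.68 d.
q = Δh / Σ(b_i/K_i) = 12.2 / 44.68 = 0.2730 m/day.
In each layer the seepage velocity is v_i = q/n_i, so the layer transit time is t_i = b_i·n_i / q:
  layer 1 (karst limestone): t_1 = 3.45 × 0.09 / 0.2730 = 1.137 d
  layer 2 (fractured sandstone): t_2 = 13.6 × 0.10 / 0.2730 = 4.981 d
  layer 3 (silt): t_3 = 4.03 × 0.20 / 0.2730 = 2.952 d
Total t = Σ t_i = 9.070 days.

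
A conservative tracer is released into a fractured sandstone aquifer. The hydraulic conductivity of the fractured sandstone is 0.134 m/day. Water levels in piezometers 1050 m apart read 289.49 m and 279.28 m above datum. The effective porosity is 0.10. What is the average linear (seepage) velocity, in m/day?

Hydraulic gradient i = (289.49 − 279.28) / 1050 = 10.21 / 1050 = 0.009724.
Darcy flux q = K · i = 0.1340 × 0.009724 = 0.001303 m/day.
Seepage velocity v = q / n_e = 0.001303 / 0.10 = 0.01303 m/day.

0.0130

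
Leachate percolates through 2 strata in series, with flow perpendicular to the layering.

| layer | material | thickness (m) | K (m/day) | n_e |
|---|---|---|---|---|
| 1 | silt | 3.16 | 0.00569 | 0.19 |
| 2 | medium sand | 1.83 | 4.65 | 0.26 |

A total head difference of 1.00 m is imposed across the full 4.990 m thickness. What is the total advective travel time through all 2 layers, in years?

1.64

With flow normal to the layers, continuity requires the same specific discharge q through every layer.
Σ(b_i/K_i) = 3.16/0.00569 + 1.83/4.65 = 555.8 d.
q = Δh / Σ(b_i/K_i) = 1.00 / 555.8 = 0.001799 m/day.
In each layer the seepage velocity is v_i = q/n_i, so the layer transit time is t_i = b_i·n_i / q:
  layer 1 (silt): t_1 = 3.16 × 0.19 / 0.001799 = 333.7 d
  layer 2 (medium sand): t_2 = 1.83 × 0.26 / 0.001799 = 264.4 d
Total t = Σ t_i = 598.1 days = 1.638 years.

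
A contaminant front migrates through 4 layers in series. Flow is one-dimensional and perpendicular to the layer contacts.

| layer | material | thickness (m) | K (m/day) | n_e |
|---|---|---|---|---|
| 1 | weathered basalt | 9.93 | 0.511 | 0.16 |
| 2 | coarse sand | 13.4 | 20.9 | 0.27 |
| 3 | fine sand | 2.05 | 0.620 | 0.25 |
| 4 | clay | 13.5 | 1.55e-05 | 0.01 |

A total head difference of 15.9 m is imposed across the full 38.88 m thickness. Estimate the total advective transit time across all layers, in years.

With flow normal to the layers, continuity requires the same specific discharge q through every layer.
Σ(b_i/K_i) = 9.93/0.511 + 13.4/20.9 + 2.05/0.620 + 13.5/1.55e-05 = 8.710e+05 d.
q = Δh / Σ(b_i/K_i) = 15.9 / 8.710e+05 = 1.826e-05 m/day.
In each layer the seepage velocity is v_i = q/n_i, so the layer transit time is t_i = b_i·n_i / q:
  layer 1 (weathered basalt): t_1 = 9.93 × 0.16 / 1.826e-05 = 87033 d
  layer 2 (coarse sand): t_2 = 13.4 × 0.27 / 1.826e-05 = 1.982e+05 d
  layer 3 (fine sand): t_3 = 2.05 × 0.25 / 1.826e-05 = 28074 d
  layer 4 (clay): t_4 = 13.5 × 0.01 / 1.826e-05 = 7395 d
Total t = Σ t_i = 3.207e+05 days = 878.0 years.

878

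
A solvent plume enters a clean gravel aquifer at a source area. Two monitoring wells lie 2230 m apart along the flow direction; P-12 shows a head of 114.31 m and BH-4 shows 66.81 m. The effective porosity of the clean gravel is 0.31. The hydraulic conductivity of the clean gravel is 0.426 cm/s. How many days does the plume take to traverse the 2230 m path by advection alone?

Convert K: 0.426 cm/s × 864 = 368.1 m/day.
Hydraulic gradient i = (114.31 − 66.81) / 2230 = 47.5 / 2230 = 0.02130.
Darcy flux q = K · i = 368.1 × 0.02130 = 7.840 m/day.
Seepage velocity v = q / n_e = 7.840 / 0.31 = 25.29 m/day.
Travel time t = L / v = 2230 / 25.29 = 88.18 days.

88.2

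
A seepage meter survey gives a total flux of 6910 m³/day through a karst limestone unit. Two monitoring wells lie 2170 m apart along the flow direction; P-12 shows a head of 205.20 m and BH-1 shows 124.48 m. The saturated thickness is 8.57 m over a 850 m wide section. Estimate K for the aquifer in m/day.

25.5

Cross-sectional area A = 850 × 8.57 = 7284 m².
Hydraulic gradient i = (205.20 − 124.48) / 2170 = 80.72 / 2170 = 0.03720.
From Q = K·A·i, K = Q / (A·i) = 6910 / (7284 × 0.03720) = 25.50 m/day.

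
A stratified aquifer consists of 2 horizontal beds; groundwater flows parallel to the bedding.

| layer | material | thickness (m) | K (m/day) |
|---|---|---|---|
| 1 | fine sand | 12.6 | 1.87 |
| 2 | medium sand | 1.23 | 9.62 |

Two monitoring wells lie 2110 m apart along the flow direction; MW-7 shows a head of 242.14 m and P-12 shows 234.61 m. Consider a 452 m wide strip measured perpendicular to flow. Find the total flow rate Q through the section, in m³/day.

Flow is parallel to layering, so each bed carries its own Darcy discharge and the transmissivities add.
Σ(K_i·b_i) = 1.87×12.6 + 9.62×1.23 = 35.39 m²/day.
Hydraulic gradient i = (242.14 − 234.61) / 2110 = 7.53 / 2110 = 0.003569.
Q = Σ(K_i·b_i) · W · i = 35.39 × 452 × 0.003569 = 57.09 m³/day.

57.1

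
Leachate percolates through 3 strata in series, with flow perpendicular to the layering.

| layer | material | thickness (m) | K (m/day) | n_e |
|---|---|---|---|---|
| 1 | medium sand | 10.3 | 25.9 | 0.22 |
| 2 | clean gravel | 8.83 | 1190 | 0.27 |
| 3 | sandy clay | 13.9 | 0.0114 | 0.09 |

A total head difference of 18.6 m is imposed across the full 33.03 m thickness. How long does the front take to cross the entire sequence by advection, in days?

387

With flow normal to the layers, continuity requires the same specific discharge q through every layer.
Σ(b_i/K_i) = 10.3/25.9 + 8.83/1190 + 13.9/0.0114 = 1220 d.
q = Δh / Σ(b_i/K_i) = 18.6 / 1220 = 0.01525 m/day.
In each layer the seepage velocity is v_i = q/n_i, so the layer transit time is t_i = b_i·n_i / q:
  layer 1 (medium sand): t_1 = 10.3 × 0.22 / 0.01525 = 148.6 d
  layer 2 (clean gravel): t_2 = 8.83 × 0.27 / 0.01525 = 156.3 d
  layer 3 (sandy clay): t_3 = 13.9 × 0.09 / 0.01525 = 82.03 d
Total t = Σ t_i = 387.0 days.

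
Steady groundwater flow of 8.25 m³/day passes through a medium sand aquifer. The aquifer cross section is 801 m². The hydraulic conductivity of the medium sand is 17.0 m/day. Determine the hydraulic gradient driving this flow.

0.000606

From Q = K·A·i, i = Q / (K·A) = 8.25 / (17.00 × 801.0) = 0.0006059.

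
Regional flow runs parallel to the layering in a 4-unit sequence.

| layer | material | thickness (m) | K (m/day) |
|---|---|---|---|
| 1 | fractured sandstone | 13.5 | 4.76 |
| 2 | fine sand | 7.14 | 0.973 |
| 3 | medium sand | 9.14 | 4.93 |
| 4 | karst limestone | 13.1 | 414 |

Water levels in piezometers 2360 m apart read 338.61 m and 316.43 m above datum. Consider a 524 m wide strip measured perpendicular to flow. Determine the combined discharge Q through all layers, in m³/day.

27300

Flow is parallel to layering, so each bed carries its own Darcy discharge and the transmissivities add.
Σ(K_i·b_i) = 4.76×13.5 + 0.973×7.14 + 4.93×9.14 + 414×13.1 = 5540 m²/day.
Hydraulic gradient i = (338.61 − 316.43) / 2360 = 22.18 / 2360 = 0.009398.
Q = Σ(K_i·b_i) · W · i = 5540 × 524 × 0.009398 = 27281 m³/day.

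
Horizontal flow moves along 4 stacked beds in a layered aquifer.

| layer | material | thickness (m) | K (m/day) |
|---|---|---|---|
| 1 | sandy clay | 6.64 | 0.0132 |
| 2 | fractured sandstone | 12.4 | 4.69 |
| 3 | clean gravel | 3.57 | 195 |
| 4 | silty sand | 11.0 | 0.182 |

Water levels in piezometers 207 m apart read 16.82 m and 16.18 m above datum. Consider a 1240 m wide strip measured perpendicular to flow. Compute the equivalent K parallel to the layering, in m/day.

22.5

Flow is parallel to layering, so each bed carries its own Darcy discharge and the transmissivities add.
Σ(K_i·b_i) = 0.0132×6.64 + 4.69×12.4 + 195×3.57 + 0.182×11.0 = 756.4 m²/day.
Total thickness b = 33.61 m, so K_eq = Σ(K_i·b_i)/b = 22.51 m/day.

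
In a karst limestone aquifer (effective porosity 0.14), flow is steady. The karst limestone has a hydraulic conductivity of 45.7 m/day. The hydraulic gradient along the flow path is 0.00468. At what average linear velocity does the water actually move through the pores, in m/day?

1.53

Hydraulic gradient i = 0.00468.
Darcy flux q = K · i = 45.70 × 0.004680 = 0.2139 m/day.
Seepage velocity v = q / n_e = 0.2139 / 0.14 = 1.528 m/day.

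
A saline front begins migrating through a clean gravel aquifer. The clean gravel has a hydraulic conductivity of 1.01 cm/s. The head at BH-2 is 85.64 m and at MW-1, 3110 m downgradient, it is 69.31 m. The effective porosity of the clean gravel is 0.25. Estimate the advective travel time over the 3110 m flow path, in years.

Convert K: 1.01 cm/s × 864 = 872.6 m/day.
Hydraulic gradient i = (85.64 − 69.31) / 3110 = 16.33 / 3110 = 0.005251.
Darcy flux q = K · i = 872.6 × 0.005251 = 4.582 m/day.
Seepage velocity v = q / n_e = 4.582 / 0.25 = 18.33 m/day.
Travel time t = L / v = 3110 / 18.33 = 169.7 days = 0.4646 years.

0.465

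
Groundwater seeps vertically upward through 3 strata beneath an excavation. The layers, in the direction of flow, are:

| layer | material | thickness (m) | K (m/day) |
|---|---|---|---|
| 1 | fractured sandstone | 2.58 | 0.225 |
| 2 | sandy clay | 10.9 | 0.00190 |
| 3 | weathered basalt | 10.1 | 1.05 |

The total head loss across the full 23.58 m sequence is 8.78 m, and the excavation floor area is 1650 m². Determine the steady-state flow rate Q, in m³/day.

2.52

Flow is perpendicular to layering, so the layers act in series and the equivalent K is the thickness-weighted harmonic mean.
Total thickness L = 2.58 + 10.9 + 10.1 = 23.58 m.
Σ(b_i/K_i) = 2.58/0.225 + 10.9/0.00190 + 10.1/1.05 = 5758 d.
K_eq = L / Σ(b_i/K_i) = 23.58 / 5758 = 0.004095 m/day.
Q = K_eq · A · (Δh/L) = 0.004095 × 1650 × (8.78/23.58) = 2.516 m³/day.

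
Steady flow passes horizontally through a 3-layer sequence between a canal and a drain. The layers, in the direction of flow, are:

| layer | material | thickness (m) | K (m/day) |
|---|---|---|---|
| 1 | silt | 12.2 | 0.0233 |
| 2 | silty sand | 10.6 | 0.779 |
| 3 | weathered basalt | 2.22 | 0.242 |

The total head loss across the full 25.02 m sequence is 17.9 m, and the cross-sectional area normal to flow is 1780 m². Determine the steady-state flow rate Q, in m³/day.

Flow is perpendicular to layering, so the layers act in series and the equivalent K is the thickness-weighted harmonic mean.
Total thickness L = 12.2 + 10.6 + 2.22 = 25.02 m.
Σ(b_i/K_i) = 12.2/0.0233 + 10.6/0.779 + 2.22/0.242 = 546.4 d.
K_eq = L / Σ(b_i/K_i) = 25.02 / 546.4 = 0.04579 m/day.
Q = K_eq · A · (Δh/L) = 0.04579 × 1780 × (17.9/25.02) = 58.31 m³/day.

58.3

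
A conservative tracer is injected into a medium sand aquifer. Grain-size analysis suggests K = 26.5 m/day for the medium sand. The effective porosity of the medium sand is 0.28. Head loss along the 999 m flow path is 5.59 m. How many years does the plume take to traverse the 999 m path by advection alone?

5.16

Hydraulic gradient i = Δh / L = 5.59 / 999 = 0.005596.
Darcy flux q = K · i = 26.50 × 0.005596 = 0.1483 m/day.
Seepage velocity v = q / n_e = 0.1483 / 0.28 = 0.5296 m/day.
Travel time t = L / v = 999 / 0.5296 = 1886 days = 5.165 years.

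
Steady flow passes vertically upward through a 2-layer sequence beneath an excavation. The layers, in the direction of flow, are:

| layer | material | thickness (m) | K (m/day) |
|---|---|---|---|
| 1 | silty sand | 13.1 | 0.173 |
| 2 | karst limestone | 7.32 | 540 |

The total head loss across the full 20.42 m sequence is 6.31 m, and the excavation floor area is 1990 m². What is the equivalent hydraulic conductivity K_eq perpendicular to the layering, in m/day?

Flow is perpendicular to layering, so the layers act in series and the equivalent K is the thickness-weighted harmonic mean.
Total thickness L = 13.1 + 7.32 = 20.42 m.
Σ(b_i/K_i) = 13.1/0.173 + 7.32/540 = 75.74 d.
K_eq = L / Σ(b_i/K_i) = 20.42 / 75.74 = 0.2696 m/day.

0.270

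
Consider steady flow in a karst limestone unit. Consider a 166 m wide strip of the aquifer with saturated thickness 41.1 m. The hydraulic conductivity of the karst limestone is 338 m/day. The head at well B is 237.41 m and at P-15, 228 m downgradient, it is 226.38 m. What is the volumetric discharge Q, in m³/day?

112000

Cross-sectional area A = 166 × 41.1 = 6823 m².
Hydraulic gradient i = (237.41 − 226.38) / 228 = 11.03 / 228 = 0.04838.
Darcy's law: Q = K · A · i = 338.0 × 6823 × 0.04838 = 1.116e+05 m³/day.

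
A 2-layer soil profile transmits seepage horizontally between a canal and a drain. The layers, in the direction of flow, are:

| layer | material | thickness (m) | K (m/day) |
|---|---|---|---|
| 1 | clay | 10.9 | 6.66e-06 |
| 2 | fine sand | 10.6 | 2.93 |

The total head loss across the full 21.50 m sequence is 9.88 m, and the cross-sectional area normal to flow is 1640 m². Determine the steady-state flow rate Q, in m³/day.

Flow is perpendicular to layering, so the layers act in series and the equivalent K is the thickness-weighted harmonic mean.
Total thickness L = 10.9 + 10.6 = 21.50 m.
Σ(b_i/K_i) = 10.9/6.66e-06 + 10.6/2.93 = 1.637e+06 d.
K_eq = L / Σ(b_i/K_i) = 21.50 / 1.637e+06 = 1.314e-05 m/day.
Q = K_eq · A · (Δh/L) = 1.314e-05 × 1640 × (9.88/21.50) = 0.009900 m³/day.

0.00990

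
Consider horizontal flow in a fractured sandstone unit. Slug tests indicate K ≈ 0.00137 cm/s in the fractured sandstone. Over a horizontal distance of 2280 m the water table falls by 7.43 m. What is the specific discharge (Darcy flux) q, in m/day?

0.00386

Convert K: 0.00137 cm/s × 864 = 1.184 m/day.
Hydraulic gradient i = Δh / L = 7.43 / 2280 = 0.003259.
Specific discharge q = K · i = 1.184 × 0.003259 = 0.003857 m/day.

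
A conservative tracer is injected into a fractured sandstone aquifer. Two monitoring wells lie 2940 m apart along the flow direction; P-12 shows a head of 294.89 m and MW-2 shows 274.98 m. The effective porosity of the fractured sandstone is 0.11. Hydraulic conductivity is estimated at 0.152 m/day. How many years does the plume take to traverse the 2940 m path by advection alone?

Hydraulic gradient i = (294.89 − 274.98) / 2940 = 19.91 / 2940 = 0.006772.
Darcy flux q = K · i = 0.1520 × 0.006772 = 0.001029 m/day.
Seepage velocity v = q / n_e = 0.001029 / 0.11 = 0.009358 m/day.
Travel time t = L / v = 2940 / 0.009358 = 3.142e+05 days = 860.2 years.

860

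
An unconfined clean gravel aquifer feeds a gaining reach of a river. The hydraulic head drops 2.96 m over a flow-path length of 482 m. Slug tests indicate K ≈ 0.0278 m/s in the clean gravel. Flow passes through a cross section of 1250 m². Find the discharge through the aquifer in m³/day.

18400

Convert K: 0.0278 m/s × 86400 = 2402 m/day.
Hydraulic gradient i = Δh / L = 2.96 / 482 = 0.006141.
Darcy's law: Q = K · A · i = 2402 × 1250 × 0.006141 = 18438 m³/day.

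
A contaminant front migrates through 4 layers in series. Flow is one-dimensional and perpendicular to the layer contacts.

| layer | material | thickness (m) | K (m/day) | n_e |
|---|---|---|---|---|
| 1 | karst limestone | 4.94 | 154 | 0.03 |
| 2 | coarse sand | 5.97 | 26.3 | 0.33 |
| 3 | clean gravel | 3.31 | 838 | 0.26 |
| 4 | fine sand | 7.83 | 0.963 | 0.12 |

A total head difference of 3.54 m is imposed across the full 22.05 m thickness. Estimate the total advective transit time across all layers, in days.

9.29

With flow normal to the layers, continuity requires the same specific discharge q through every layer.
Σ(b_i/K_i) = 4.94/154 + 5.97/26.3 + 3.31/838 + 7.83/0.963 = 8.394 d.
q = Δh / Σ(b_i/K_i) = 3.54 / 8.394 = 0.4217 m/day.
In each layer the seepage velocity is v_i = q/n_i, so the layer transit time is t_i = b_i·n_i / q:
  layer 1 (karst limestone): t_1 = 4.94 × 0.03 / 0.4217 = 0.3514 d
  layer 2 (coarse sand): t_2 = 5.97 × 0.33 / 0.4217 = 4.671 d
  layer 3 (clean gravel): t_3 = 3.31 × 0.26 / 0.4217 = 2.041 d
  layer 4 (fine sand): t_4 = 7.83 × 0.12 / 0.4217 = 2.228 d
Total t = Σ t_i = 9.291 days.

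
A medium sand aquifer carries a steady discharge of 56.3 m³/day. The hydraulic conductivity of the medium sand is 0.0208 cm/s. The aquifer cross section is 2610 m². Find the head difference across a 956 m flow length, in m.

Convert K: 0.0208 cm/s × 864 = 17.97 m/day.
From Q = K·A·i, i = Q / (K·A) = 56.3 / (17.97 × 2610) = 0.001200.
Head loss Δh = i · L = 0.001200 × 956 = 1.147 m.

1.15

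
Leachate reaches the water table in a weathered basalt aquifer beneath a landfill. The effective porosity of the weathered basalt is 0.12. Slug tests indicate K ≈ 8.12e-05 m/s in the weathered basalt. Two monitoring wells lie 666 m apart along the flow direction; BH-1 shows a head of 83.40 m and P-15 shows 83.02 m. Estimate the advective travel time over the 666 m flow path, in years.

54.7

Convert K: 8.12e-05 m/s × 86400 = 7.016 m/day.
Hydraulic gradient i = (83.40 − 83.02) / 666 = 0.38 / 666 = 0.0005706.
Darcy flux q = K · i = 7.016 × 0.0005706 = 0.004003 m/day.
Seepage velocity v = q / n_e = 0.004003 / 0.12 = 0.03336 m/day.
Travel time t = L / v = 666 / 0.03336 = 19965 days = 54.66 years.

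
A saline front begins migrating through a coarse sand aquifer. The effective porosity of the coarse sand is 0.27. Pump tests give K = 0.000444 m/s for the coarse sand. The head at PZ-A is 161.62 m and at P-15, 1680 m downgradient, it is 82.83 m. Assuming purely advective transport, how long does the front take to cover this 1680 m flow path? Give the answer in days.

Convert K: 0.000444 m/s × 86400 = 38.36 m/day.
Hydraulic gradient i = (161.62 − 82.83) / 1680 = 78.79 / 1680 = 0.04690.
Darcy flux q = K · i = 38.36 × 0.04690 = 1.799 m/day.
Seepage velocity v = q / n_e = 1.799 / 0.27 = 6.663 m/day.
Travel time t = L / v = 1680 / 6.663 = 252.1 days.

252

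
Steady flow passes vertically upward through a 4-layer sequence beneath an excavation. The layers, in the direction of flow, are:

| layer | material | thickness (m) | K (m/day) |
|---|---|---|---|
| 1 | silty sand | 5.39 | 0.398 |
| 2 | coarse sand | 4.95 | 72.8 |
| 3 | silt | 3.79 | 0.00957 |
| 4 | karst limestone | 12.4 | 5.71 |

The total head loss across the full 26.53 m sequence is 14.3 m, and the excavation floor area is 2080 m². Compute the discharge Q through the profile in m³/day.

72.2

Flow is perpendicular to layering, so the layers act in series and the equivalent K is the thickness-weighted harmonic mean.
Total thickness L = 5.39 + 4.95 + 3.79 + 12.4 = 26.53 m.
Σ(b_i/K_i) = 5.39/0.398 + 4.95/72.8 + 3.79/0.00957 + 12.4/5.71 = 411.8 d.
K_eq = L / Σ(b_i/K_i) = 26.53 / 411.8 = 0.06442 m/day.
Q = K_eq · A · (Δh/L) = 0.06442 × 2080 × (14.3/26.53) = 72.23 m³/day.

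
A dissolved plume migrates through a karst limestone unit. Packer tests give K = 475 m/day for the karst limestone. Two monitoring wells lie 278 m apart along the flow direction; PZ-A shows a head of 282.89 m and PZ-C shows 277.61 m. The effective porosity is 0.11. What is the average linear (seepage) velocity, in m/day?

Hydraulic gradient i = (282.89 − 277.61) / 278 = 5.28 / 278 = 0.01899.
Darcy flux q = K · i = 475.0 × 0.01899 = 9.022 m/day.
Seepage velocity v = q / n_e = 9.022 / 0.11 = 82.01 m/day.

82.0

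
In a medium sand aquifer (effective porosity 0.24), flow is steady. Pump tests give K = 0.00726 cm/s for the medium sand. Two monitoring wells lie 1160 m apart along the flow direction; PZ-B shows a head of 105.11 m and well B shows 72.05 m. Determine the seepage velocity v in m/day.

0.745

Convert K: 0.00726 cm/s × 864 = 6.273 m/day.
Hydraulic gradient i = (105.11 − 72.05) / 1160 = 33.06 / 1160 = 0.02850.
Darcy flux q = K · i = 6.273 × 0.02850 = 0.1788 m/day.
Seepage velocity v = q / n_e = 0.1788 / 0.24 = 0.7449 m/day.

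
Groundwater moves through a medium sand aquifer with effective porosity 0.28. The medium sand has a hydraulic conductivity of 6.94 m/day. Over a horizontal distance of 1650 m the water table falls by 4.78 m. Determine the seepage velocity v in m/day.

0.0718

Hydraulic gradient i = Δh / L = 4.78 / 1650 = 0.002897.
Darcy flux q = K · i = 6.940 × 0.002897 = 0.02010 m/day.
Seepage velocity v = q / n_e = 0.02010 / 0.28 = 0.07180 m/day.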